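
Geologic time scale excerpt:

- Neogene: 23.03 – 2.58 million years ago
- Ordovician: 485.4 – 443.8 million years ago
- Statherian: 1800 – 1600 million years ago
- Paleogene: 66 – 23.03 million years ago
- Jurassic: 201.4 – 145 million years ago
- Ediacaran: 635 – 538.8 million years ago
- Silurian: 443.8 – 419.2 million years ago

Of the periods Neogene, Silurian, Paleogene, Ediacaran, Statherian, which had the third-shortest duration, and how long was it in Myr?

Paleogene, 42.97 million years

Start − end for each: Neogene 23.03 − 2.58 = 20.45; Silurian 443.8 − 419.2 = 24.6; Paleogene 66 − 23.03 = 42.97; Ediacaran 635 − 538.8 = 96.2; Statherian 1800 − 1600 = 200.
Ranking these from shortest: Neogene < Silurian < Paleogene < Ediacaran < Statherian.
Position 3 in that ranking is Paleogene, which lasted 42.97 Myr.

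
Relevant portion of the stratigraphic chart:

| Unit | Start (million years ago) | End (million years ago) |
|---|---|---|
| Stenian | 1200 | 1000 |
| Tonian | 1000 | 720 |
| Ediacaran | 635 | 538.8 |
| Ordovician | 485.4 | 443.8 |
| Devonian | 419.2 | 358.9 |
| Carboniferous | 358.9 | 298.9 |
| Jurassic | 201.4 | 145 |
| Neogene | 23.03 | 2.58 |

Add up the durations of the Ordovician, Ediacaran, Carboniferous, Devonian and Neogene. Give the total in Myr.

278.55 million years

Duration is start − end for each: (485.4 − 443.8) + (635 − 538.8) + (358.9 − 298.9) + (419.2 − 358.9) + (23.03 − 2.58).
That is 41.6 + 96.2 + 60 + 60.3 + 20.45, which totals 278.55 million years.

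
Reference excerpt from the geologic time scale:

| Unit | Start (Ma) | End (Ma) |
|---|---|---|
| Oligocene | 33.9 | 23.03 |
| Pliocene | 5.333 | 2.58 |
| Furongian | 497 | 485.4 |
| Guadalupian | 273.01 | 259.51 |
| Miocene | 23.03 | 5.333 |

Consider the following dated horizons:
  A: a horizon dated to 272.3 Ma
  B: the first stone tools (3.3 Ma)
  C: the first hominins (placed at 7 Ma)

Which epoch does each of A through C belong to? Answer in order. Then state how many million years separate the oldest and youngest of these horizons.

A — Guadalupian; B — Pliocene; C — Miocene; span 269 million years

A: 272.3 Ma lies in 273.01–259.51 Ma, so Guadalupian.
B: 3.3 Ma lies in 5.333–2.58 Ma, so Pliocene.
C: 7 Ma lies in 23.03–5.333 Ma, so Miocene.
Oldest = 272.3 Ma, youngest = 3.3 Ma → span 269 Myr.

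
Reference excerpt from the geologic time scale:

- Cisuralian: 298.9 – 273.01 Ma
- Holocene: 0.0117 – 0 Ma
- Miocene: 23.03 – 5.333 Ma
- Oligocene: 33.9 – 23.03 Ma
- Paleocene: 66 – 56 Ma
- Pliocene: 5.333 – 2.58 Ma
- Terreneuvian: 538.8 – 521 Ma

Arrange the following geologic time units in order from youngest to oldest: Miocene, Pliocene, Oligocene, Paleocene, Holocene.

The oldest of these is Paleocene (starts 66 Ma) and the youngest is Holocene (ends 0 Ma).
In between, by decreasing start age: Oligocene (33.9), Miocene (23.03), Pliocene (5.333).
Listing youngest first means reversing that sequence.

Holocene, Pliocene, Miocene, Oligocene, Paleocene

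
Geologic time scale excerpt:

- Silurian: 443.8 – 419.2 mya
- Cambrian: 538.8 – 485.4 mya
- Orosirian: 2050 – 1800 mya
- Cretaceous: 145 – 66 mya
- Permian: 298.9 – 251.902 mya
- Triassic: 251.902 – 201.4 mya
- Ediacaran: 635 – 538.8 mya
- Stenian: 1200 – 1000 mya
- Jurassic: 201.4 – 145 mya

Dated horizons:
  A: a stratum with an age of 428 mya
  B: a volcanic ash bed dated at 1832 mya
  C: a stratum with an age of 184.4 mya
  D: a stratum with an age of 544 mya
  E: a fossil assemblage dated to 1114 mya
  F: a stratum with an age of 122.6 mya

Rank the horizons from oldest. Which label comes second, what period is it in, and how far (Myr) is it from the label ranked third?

Sorted oldest-first by Ma: B (1832), E (1114), D (544), A (428), C (184.4), F (122.6).
The second oldest is E at 1114 Ma, which lies in 1200–1000 Ma: the Stenian.
The third oldest is D at 544 Ma; separation = |1114 − 544| = 570 Myr.

E, in the Stenian; 570 million years to D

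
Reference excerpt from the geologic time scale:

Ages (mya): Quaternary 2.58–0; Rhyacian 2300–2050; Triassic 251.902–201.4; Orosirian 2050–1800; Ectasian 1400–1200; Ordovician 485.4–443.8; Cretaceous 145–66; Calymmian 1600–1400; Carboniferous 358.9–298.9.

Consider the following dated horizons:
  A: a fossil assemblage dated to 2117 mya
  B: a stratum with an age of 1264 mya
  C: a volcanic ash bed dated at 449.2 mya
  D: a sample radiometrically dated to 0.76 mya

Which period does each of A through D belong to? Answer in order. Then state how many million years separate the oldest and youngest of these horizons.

A: 2117 Ma lies in 2300–2050 Ma, so Rhyacian.
B: 1264 Ma lies in 1400–1200 Ma, so Ectasian.
C: 449.2 Ma lies in 485.4–443.8 Ma, so Ordovician.
D: 0.76 Ma lies in 2.58–0 Ma, so Quaternary.
Oldest = 2117 Ma, youngest = 0.76 Ma → span 2116.24 Myr.

A — Rhyacian; B — Ectasian; C — Ordovician; D — Quaternary; span 2116.24 million years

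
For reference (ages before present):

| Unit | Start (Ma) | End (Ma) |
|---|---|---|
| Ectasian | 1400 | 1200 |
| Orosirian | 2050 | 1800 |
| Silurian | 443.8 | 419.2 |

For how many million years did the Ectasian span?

1400 − 1200 = 200 million years.

200 million years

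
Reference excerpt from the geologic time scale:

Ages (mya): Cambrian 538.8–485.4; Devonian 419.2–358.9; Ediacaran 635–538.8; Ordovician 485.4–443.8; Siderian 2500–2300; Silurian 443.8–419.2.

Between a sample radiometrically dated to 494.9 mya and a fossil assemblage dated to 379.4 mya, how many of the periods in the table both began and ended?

The older date is 494.9 Ma and the younger is 379.4 Ma.
Periods with start < 494.9 and end > 379.4 Ma: Ordovician (485.4–443.8), Silurian (443.8–419.2).
That is 2 complete periods.

2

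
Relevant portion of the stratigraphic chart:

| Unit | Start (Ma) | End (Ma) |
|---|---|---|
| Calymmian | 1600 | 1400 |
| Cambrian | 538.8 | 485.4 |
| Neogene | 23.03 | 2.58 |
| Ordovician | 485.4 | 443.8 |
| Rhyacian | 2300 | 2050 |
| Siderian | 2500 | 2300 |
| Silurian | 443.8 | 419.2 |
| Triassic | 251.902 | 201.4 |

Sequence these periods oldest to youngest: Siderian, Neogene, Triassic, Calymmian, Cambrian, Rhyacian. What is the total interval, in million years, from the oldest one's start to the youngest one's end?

From the excerpt: Siderian 2500–2300; Neogene 23.03–2.58; Triassic 251.902–201.4; Calymmian 1600–1400; Cambrian 538.8–485.4; Rhyacian 2300–2050 (Ma).
Larger Ma is earlier, so the oldest is Siderian and the youngest is Neogene; oldest to youngest: Siderian, Rhyacian, Calymmian, Cambrian, Triassic, Neogene.
Oldest start 2500 minus youngest end 2.58 gives 2497.42 Myr overall.

Siderian, Rhyacian, Calymmian, Cambrian, Triassic, Neogene; total span 2497.42 Myr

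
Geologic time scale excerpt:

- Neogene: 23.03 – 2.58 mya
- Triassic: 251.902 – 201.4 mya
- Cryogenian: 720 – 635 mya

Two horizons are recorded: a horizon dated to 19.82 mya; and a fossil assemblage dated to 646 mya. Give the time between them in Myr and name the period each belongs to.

626.18 million years apart; the first in the Neogene, the second in the Cryogenian

Elapsed time: 646 − 19.82 = 626.18 Myr.
19.82 Ma lies within 23.03–2.58 Ma: Neogene.
646 Ma lies within 720–635 Ma: Cryogenian.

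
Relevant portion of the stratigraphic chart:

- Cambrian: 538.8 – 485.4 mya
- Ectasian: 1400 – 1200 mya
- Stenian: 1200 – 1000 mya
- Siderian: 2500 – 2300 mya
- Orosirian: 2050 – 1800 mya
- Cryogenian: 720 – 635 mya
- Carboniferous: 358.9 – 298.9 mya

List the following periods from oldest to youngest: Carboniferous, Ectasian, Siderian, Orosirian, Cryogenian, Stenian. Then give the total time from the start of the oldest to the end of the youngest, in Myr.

Start ages (Ma): Siderian 2500, Orosirian 2050, Ectasian 1400, Stenian 1200, Cryogenian 720, Carboniferous 358.9.
Ordered oldest to youngest: Siderian, Orosirian, Ectasian, Stenian, Cryogenian, Carboniferous.
Span = 2500 − 298.9 = 2201.1 Myr.

Siderian → Orosirian → Ectasian → Stenian → Cryogenian → Carboniferous; total span 2201.1 Myr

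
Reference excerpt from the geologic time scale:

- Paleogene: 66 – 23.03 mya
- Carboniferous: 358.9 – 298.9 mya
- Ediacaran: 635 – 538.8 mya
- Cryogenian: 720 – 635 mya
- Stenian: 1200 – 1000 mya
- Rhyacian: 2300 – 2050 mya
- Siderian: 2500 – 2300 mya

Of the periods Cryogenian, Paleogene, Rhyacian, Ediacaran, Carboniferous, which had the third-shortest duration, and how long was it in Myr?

Cryogenian, 85 million years

Start − end for each: Cryogenian 720 − 635 = 85; Paleogene 66 − 23.03 = 42.97; Rhyacian 2300 − 2050 = 250; Ediacaran 635 − 538.8 = 96.2; Carboniferous 358.9 − 298.9 = 60.
Ranking these from shortest: Paleogene < Carboniferous < Cryogenian < Ediacaran < Rhyacian.
Position 3 in that ranking is Cryogenian, which lasted 85 Myr.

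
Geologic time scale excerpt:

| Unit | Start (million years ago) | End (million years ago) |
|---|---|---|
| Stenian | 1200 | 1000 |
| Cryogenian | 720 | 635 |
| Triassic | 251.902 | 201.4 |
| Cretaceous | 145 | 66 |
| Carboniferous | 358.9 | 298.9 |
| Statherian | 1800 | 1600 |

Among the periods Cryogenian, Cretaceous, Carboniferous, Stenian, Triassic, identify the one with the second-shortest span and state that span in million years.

Durations: Cryogenian 85; Cretaceous 79; Carboniferous 60; Stenian 200; Triassic 50.502 Myr.
Sorted shortest-first: Triassic (50.502), Carboniferous (60), Cretaceous (79), Cryogenian (85), Stenian (200).
The second shortest is Carboniferous at 60 Myr.

Carboniferous, 60 million years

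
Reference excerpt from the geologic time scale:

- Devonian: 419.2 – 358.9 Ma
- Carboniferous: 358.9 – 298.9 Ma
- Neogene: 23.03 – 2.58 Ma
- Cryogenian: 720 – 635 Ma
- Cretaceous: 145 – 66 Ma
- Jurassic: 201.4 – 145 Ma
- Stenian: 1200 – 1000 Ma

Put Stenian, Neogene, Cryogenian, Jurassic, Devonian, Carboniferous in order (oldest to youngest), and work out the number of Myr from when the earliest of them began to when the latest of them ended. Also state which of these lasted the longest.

Stenian, Cryogenian, Devonian, Carboniferous, Jurassic, Neogene; total span 1197.42 Myr; longest is Stenian

From the excerpt: Stenian 1200–1000; Neogene 23.03–2.58; Cryogenian 720–635; Jurassic 201.4–145; Devonian 419.2–358.9; Carboniferous 358.9–298.9 (Ma).
Larger Ma is earlier, so the oldest is Stenian and the youngest is Neogene; oldest to youngest: Stenian, Cryogenian, Devonian, Carboniferous, Jurassic, Neogene.
Oldest start 1200 minus youngest end 2.58 gives 1197.42 Myr overall.
Individual lengths (start − end): Neogene 20.45; Stenian 200; Devonian 60.3; Jurassic 56.4; Cryogenian 85; Carboniferous 60. The largest is Stenian at 200 Myr.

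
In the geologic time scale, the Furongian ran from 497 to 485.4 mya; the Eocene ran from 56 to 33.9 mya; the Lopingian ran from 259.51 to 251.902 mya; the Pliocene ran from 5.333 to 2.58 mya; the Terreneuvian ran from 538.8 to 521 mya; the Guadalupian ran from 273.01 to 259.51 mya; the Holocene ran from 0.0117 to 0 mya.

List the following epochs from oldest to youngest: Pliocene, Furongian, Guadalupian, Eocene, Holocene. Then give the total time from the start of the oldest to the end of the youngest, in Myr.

Start ages (Ma): Furongian 497, Guadalupian 273.01, Eocene 56, Pliocene 5.333, Holocene 0.0117.
Ordered oldest to youngest: Furongian, Guadalupian, Eocene, Pliocene, Holocene.
Span = 497 − 0 = 497 Myr.

Furongian, Guadalupian, Eocene, Pliocene, Holocene; total span 497 Myr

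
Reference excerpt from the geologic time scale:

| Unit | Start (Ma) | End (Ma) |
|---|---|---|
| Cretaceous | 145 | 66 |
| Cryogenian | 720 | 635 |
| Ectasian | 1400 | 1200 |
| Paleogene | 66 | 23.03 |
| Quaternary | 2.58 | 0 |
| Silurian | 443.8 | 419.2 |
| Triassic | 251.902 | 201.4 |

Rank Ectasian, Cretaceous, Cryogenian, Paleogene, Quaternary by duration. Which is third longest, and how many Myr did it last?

Start − end for each: Ectasian 1400 − 1200 = 200; Cretaceous 145 − 66 = 79; Cryogenian 720 − 635 = 85; Paleogene 66 − 23.03 = 42.97; Quaternary 2.58 − 0 = 2.58.
Ranking these from longest: Ectasian > Cryogenian > Cretaceous > Paleogene > Quaternary.
Position 3 in that ranking is Cretaceous, which lasted 79 Myr.

Cretaceous, 79 million years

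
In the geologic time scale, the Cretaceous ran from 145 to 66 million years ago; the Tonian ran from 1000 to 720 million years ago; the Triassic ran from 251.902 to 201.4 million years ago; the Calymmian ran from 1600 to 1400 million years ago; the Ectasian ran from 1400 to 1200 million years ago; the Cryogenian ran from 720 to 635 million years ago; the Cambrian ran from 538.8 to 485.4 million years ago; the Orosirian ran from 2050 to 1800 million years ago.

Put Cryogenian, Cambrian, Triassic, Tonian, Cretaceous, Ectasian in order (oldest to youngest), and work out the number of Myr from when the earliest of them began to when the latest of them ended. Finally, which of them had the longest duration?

Ectasian, Tonian, Cryogenian, Cambrian, Triassic, Cretaceous; total span 1334 Myr; longest is Tonian

Start ages (Ma): Ectasian 1400, Tonian 1000, Cryogenian 720, Cambrian 538.8, Triassic 251.902, Cretaceous 145.
Ordered oldest to youngest: Ectasian, Tonian, Cryogenian, Cambrian, Triassic, Cretaceous.
Span = 1400 − 66 = 1334 Myr.
Durations: Cryogenian 85, Cambrian 53.4, Tonian 280, Cretaceous 79, Ectasian 200, Triassic 50.502 → longest is Tonian (280 Myr).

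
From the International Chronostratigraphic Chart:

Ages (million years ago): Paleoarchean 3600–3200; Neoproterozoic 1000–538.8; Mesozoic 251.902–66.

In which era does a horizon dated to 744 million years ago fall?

744 Ma lies between 1000 and 538.8 Ma, so it falls in the Neoproterozoic.

Neoproterozoic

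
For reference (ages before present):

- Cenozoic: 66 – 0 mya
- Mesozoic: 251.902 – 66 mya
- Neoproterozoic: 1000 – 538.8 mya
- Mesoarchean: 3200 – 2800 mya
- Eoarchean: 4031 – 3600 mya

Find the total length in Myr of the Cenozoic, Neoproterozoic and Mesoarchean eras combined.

Duration is start − end for each: (66 − 0) + (1000 − 538.8) + (3200 − 2800).
That is 66 + 461.2 + 400, which totals 927.2 million years.

927.2 million years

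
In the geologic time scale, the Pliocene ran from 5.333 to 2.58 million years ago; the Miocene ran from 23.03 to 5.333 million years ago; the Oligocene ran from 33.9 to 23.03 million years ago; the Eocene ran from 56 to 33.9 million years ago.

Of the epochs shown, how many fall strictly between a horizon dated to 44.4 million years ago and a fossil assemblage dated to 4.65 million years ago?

2

44.4 Ma sits inside the Eocene (56–33.9) and 4.65 Ma inside the Pliocene (5.333–2.58); neither of those is wholly between the two dates.
The listed epochs lying completely between them are Oligocene, Miocene — 2 in all.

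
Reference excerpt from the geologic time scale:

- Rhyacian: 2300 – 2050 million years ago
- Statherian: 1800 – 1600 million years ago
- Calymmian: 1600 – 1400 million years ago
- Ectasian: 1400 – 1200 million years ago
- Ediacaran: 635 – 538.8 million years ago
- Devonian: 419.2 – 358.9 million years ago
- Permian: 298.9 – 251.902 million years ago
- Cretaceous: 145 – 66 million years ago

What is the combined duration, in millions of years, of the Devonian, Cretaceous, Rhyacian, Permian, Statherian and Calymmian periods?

836.298 million years

Each duration: Devonian = 60.3; Cretaceous = 79; Rhyacian = 250; Permian = 46.998; Statherian = 200; Calymmian = 200.
Sum: 60.3 + 79 + 250 + 46.998 + 200 + 200 = 836.298 Myr.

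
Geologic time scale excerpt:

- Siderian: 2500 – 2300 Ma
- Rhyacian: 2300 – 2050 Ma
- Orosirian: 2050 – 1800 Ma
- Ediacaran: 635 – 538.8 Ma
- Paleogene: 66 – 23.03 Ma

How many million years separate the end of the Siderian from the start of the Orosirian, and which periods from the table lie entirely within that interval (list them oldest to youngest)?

The Siderian closes at 2300 Ma and the Orosirian opens at 2050 Ma, so the interval is 2300 − 2050 = 250 Myr.
A period fits inside if it starts at or after 2300 Ma and ends at or before 2050 Ma; oldest first that gives Rhyacian.

250 million years; Rhyacian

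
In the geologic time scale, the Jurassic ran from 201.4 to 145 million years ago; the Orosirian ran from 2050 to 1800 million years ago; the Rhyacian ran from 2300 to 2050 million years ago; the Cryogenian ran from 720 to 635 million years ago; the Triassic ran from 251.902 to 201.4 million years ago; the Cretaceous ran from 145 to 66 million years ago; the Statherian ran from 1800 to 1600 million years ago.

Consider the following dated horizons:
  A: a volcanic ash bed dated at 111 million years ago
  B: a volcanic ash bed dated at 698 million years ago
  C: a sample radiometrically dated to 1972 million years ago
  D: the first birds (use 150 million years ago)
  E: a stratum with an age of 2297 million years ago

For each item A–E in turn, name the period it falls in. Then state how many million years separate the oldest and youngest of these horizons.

A — Cretaceous; B — Cryogenian; C — Orosirian; D — Jurassic; E — Rhyacian; span 2186 million years

Match each age against the start–end ranges in the excerpt: A = 111 Ma → Cretaceous (145–66); B = 698 Ma → Cryogenian (720–635); C = 1972 Ma → Orosirian (2050–1800); D = 150 Ma → Jurassic (201.4–145); E = 2297 Ma → Rhyacian (2300–2050).
The largest age is 2297 Ma and the smallest is 111 Ma; their difference is 2186 Myr.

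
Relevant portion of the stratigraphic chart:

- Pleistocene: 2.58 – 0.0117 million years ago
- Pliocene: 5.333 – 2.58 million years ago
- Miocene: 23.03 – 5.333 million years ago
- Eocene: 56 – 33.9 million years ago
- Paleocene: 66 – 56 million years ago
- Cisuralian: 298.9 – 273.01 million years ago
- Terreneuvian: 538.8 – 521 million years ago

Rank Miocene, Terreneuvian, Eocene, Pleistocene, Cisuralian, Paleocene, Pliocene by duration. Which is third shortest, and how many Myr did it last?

Paleocene, 10 million years

Start − end for each: Miocene 23.03 − 5.333 = 17.697; Terreneuvian 538.8 − 521 = 17.8; Eocene 56 − 33.9 = 22.1; Pleistocene 2.58 − 0.0117 = 2.5683; Cisuralian 298.9 − 273.01 = 25.89; Paleocene 66 − 56 = 10; Pliocene 5.333 − 2.58 = 2.753.
Ranking these from shortest: Pleistocene < Pliocene < Paleocene < Miocene < Terreneuvian < Eocene < Cisuralian.
Position 3 in that ranking is Paleocene, which lasted 10 Myr.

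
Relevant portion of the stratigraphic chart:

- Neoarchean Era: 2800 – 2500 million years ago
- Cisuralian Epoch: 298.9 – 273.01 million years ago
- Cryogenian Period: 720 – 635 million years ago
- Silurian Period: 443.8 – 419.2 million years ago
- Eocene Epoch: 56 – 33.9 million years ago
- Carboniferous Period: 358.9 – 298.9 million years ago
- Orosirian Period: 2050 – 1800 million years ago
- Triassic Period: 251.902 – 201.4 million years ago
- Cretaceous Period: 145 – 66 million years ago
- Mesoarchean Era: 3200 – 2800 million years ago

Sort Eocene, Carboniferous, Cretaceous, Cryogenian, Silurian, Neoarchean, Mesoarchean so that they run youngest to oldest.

Eocene, Cretaceous, Carboniferous, Silurian, Cryogenian, Neoarchean, Mesoarchean

Sorting by start age (ascending Ma, since larger Ma = older): Eocene start 56, Cretaceous start 145, Carboniferous start 358.9, Silurian start 443.8, Cryogenian start 720, Neoarchean start 2800, Mesoarchean start 3200.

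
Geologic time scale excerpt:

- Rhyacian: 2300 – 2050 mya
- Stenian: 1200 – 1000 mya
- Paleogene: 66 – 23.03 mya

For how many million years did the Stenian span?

1200 − 1000 = 200 million years.

200 million years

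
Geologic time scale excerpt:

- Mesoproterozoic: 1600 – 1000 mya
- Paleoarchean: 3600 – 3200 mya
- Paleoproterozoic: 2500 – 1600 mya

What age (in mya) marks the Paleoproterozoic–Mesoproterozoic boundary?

1600 mya

The Paleoproterozoic ends and the Mesoproterozoic begins at 1600 mya.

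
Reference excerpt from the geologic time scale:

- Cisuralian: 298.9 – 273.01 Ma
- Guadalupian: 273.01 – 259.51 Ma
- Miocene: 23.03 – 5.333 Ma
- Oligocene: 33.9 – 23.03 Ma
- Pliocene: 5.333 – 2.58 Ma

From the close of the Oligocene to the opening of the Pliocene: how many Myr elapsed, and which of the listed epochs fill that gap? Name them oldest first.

End of Oligocene = 23.03 Ma; start of Pliocene = 5.333 Ma.
Gap = 23.03 − 5.333 = 17.697 Myr.
Epochs wholly inside 23.03–5.333 Ma: Miocene (23.03–5.333).

17.697 million years; Miocene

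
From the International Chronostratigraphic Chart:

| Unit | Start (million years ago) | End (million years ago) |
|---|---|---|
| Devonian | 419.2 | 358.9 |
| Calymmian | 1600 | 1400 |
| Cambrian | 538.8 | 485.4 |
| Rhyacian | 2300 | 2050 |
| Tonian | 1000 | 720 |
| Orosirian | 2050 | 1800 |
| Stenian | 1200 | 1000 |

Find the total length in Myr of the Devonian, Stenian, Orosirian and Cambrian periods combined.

Each duration: Devonian = 60.3; Stenian = 200; Orosirian = 250; Cambrian = 53.4.
Sum: 60.3 + 200 + 250 + 53.4 = 563.7 Myr.

563.7 million years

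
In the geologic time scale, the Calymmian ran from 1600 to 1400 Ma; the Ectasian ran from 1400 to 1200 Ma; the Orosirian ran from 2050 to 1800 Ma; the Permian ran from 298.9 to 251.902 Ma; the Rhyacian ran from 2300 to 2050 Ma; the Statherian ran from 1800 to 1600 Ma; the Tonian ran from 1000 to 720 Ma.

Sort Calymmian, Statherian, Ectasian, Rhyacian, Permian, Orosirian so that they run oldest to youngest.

Rhyacian, Orosirian, Statherian, Calymmian, Ectasian, Permian

The oldest of these is Rhyacian (starts 2300 Ma) and the youngest is Permian (ends 251.902 Ma).
In between, by decreasing start age: Orosirian (2050), Statherian (1800), Calymmian (1600), Ectasian (1400).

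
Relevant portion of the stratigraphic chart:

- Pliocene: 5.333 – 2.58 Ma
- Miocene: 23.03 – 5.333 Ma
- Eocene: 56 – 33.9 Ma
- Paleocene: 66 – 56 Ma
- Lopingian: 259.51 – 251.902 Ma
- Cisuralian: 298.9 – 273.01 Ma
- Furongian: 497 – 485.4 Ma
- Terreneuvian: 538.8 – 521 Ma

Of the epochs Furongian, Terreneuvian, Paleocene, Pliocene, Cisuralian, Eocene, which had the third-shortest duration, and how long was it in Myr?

Furongian, 11.6 million years

Start − end for each: Furongian 497 − 485.4 = 11.6; Terreneuvian 538.8 − 521 = 17.8; Paleocene 66 − 56 = 10; Pliocene 5.333 − 2.58 = 2.753; Cisuralian 298.9 − 273.01 = 25.89; Eocene 56 − 33.9 = 22.1.
Ranking these from shortest: Pliocene < Paleocene < Furongian < Terreneuvian < Eocene < Cisuralian.
Position 3 in that ranking is Furongian, which lasted 11.6 Myr.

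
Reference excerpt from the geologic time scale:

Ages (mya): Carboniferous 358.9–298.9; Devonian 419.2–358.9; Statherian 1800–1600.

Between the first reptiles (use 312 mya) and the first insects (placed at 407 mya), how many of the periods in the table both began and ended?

Checking each listed span, none has both start < 407 Ma and end > 312 Ma — every period straddles one of the two dates or lies outside them — so the count is 0.

0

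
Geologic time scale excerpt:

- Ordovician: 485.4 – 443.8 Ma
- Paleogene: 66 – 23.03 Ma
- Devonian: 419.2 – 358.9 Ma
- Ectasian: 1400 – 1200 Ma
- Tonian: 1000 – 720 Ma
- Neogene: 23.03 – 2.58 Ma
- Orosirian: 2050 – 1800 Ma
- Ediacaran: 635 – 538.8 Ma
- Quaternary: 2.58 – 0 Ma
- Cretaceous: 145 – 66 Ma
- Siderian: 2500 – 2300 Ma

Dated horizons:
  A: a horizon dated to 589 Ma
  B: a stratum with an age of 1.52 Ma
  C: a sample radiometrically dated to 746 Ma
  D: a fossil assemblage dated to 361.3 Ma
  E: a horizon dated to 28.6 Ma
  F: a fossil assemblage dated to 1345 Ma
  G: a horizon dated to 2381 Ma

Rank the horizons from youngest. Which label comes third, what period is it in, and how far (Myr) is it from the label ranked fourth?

D, in the Devonian; 227.7 million years to A

Smaller Ma means younger, so youngest first: B 1.52 < E 28.6 < D 361.3 < A 589 < C 746 < F 1345 < G 2381.
Counting 3 along gives D (361.3 Ma); the excerpt puts that inside the Devonian, 419.2–358.9 Ma.
Next in line is A (589 Ma), and 589 − 361.3 = 227.7 Myr.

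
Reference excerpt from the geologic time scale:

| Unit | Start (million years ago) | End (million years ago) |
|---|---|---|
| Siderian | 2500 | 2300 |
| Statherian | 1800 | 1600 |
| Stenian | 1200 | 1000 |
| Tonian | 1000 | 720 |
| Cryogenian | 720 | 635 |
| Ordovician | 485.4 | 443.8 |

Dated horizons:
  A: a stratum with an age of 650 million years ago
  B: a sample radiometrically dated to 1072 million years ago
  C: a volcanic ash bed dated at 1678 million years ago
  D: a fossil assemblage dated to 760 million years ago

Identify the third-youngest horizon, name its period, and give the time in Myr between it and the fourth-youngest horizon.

B, in the Stenian; 606 million years to C

Smaller Ma means younger, so youngest first: A 650 < D 760 < B 1072 < C 1678.
Counting 3 along gives B (1072 Ma); the excerpt puts that inside the Stenian, 1200–1000 Ma.
Next in line is C (1678 Ma), and 1678 − 1072 = 606 Myr.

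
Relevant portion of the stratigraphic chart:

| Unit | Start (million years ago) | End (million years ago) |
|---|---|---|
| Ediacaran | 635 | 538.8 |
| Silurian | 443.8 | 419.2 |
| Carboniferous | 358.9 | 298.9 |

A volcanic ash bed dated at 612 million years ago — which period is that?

Ediacaran

612 Ma lies between 635 and 538.8 Ma, so it falls in the Ediacaran.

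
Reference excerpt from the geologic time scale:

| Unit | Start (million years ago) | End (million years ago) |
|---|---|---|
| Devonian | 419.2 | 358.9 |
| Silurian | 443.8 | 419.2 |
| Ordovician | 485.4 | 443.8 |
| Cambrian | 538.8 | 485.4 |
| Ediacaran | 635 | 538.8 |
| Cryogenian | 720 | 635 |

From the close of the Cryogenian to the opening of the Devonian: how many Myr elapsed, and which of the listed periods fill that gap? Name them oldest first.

215.8 million years; Ediacaran, Cambrian, Ordovician, Silurian

End of Cryogenian = 635 Ma; start of Devonian = 419.2 Ma.
Gap = 635 − 419.2 = 215.8 Myr.
Periods wholly inside 635–419.2 Ma: Ediacaran (635–538.8), Cambrian (538.8–485.4), Ordovician (485.4–443.8), Silurian (443.8–419.2).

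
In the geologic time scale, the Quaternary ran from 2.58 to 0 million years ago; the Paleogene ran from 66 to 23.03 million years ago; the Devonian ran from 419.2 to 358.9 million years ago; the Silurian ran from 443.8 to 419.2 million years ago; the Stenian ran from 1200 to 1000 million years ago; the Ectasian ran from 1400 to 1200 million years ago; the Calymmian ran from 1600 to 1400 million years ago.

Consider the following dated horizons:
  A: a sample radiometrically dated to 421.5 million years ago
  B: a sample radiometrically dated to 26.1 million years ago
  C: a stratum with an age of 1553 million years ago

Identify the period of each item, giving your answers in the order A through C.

A — Silurian; B — Paleogene; C — Calymmian

A: 421.5 Ma lies in 443.8–419.2 Ma, so Silurian.
B: 26.1 Ma lies in 66–23.03 Ma, so Paleogene.
C: 1553 Ma lies in 1600–1400 Ma, so Calymmian.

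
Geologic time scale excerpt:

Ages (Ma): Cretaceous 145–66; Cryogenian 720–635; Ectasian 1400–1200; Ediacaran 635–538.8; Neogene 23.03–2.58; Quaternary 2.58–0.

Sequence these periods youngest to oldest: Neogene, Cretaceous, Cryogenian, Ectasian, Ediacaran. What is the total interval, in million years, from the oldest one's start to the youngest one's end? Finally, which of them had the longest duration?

Neogene, Cretaceous, Ediacaran, Cryogenian, Ectasian; total span 1397.42 Myr; longest is Ectasian

From the excerpt: Neogene 23.03–2.58; Cretaceous 145–66; Cryogenian 720–635; Ectasian 1400–1200; Ediacaran 635–538.8 (Ma).
Larger Ma is earlier, so the oldest is Ectasian and the youngest is Neogene; youngest to oldest: Neogene, Cretaceous, Ediacaran, Cryogenian, Ectasian.
Oldest start 1400 minus youngest end 2.58 gives 1397.42 Myr overall.
Individual lengths (start − end): Cretaceous 79; Ectasian 200; Neogene 20.45; Cryogenian 85; Ediacaran 96.2. The largest is Ectasian at 200 Myr.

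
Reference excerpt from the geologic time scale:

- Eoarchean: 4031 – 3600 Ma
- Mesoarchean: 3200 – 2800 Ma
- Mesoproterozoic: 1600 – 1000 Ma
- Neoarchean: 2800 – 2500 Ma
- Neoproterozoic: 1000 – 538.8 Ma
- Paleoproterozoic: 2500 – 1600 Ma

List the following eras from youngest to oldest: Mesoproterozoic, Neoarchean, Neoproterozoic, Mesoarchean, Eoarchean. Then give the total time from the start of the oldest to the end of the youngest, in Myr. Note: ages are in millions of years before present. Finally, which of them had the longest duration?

From the excerpt: Mesoproterozoic 1600–1000; Neoarchean 2800–2500; Neoproterozoic 1000–538.8; Mesoarchean 3200–2800; Eoarchean 4031–3600 (Ma).
Larger Ma is earlier, so the oldest is Eoarchean and the youngest is Neoproterozoic; youngest to oldest: Neoproterozoic, Mesoproterozoic, Neoarchean, Mesoarchean, Eoarchean.
Oldest start 4031 minus youngest end 538.8 gives 3492.2 Myr overall.
Individual lengths (start − end): Eoarchean 431; Mesoarchean 400; Neoarchean 300; Mesoproterozoic 600; Neoproterozoic 461.2. The largest is Mesoproterozoic at 600 Myr.

Neoproterozoic → Mesoproterozoic → Neoarchean → Mesoarchean → Eoarchean; total span 3492.2 Myr; longest is Mesoproterozoic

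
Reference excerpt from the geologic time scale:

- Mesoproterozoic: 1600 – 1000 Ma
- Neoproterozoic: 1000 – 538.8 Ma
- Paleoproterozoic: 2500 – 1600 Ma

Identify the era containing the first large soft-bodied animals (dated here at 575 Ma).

Neoproterozoic

575 Ma lies between 1000 and 538.8 Ma, so it falls in the Neoproterozoic.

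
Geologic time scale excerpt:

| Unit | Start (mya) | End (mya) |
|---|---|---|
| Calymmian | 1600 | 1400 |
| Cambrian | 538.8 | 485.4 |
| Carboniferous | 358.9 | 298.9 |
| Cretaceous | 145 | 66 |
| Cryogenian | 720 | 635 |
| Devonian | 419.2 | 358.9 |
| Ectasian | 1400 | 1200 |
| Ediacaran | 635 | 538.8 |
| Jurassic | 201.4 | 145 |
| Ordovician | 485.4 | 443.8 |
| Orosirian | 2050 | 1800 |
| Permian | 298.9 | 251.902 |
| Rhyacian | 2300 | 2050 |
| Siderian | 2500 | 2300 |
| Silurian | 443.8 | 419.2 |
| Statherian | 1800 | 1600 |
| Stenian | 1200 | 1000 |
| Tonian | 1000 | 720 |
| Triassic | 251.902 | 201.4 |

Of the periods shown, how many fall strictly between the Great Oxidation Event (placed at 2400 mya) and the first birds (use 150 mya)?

16

2400 Ma sits inside the Siderian (2500–2300) and 150 Ma inside the Jurassic (201.4–145); neither of those is wholly between the two dates.
The listed periods lying completely between them are Rhyacian, Orosirian, Statherian, Calymmian, Ectasian, Stenian, Tonian, Cryogenian, Ediacaran, Cambrian, Ordovician, Silurian, Devonian, Carboniferous, Permian, Triassic — 16 in all.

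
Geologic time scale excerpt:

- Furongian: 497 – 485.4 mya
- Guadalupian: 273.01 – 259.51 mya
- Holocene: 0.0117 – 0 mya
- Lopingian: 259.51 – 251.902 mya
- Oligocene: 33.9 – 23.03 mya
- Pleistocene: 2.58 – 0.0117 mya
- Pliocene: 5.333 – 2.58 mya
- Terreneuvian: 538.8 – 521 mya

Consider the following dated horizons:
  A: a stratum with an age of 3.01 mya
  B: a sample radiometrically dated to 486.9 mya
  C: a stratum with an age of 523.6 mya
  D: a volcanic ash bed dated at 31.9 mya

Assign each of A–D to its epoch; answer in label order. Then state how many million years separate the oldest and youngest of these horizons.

A — Pliocene; B — Furongian; C — Terreneuvian; D — Oligocene; span 520.59 million years

Match each age against the start–end ranges in the excerpt: A = 3.01 Ma → Pliocene (5.333–2.58); B = 486.9 Ma → Furongian (497–485.4); C = 523.6 Ma → Terreneuvian (538.8–521); D = 31.9 Ma → Oligocene (33.9–23.03).
The largest age is 523.6 Ma and the smallest is 3.01 Ma; their difference is 520.59 Myr.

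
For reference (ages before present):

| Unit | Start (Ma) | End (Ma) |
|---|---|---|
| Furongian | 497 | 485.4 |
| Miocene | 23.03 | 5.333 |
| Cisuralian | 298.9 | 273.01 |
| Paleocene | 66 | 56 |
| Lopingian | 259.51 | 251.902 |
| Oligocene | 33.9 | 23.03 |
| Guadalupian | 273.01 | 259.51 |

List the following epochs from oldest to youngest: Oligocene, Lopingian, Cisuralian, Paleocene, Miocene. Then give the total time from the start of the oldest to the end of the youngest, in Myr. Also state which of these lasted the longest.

Cisuralian → Lopingian → Paleocene → Oligocene → Miocene; total span 293.567 Myr; longest is Cisuralian

Start ages (Ma): Cisuralian 298.9, Lopingian 259.51, Paleocene 66, Oligocene 33.9, Miocene 23.03.
Ordered oldest to youngest: Cisuralian, Lopingian, Paleocene, Oligocene, Miocene.
Span = 298.9 − 5.333 = 293.567 Myr.
Durations: Miocene 17.697, Cisuralian 25.89, Lopingian 7.608, Paleocene 10, Oligocene 10.87 → longest is Cisuralian (25.89 Myr).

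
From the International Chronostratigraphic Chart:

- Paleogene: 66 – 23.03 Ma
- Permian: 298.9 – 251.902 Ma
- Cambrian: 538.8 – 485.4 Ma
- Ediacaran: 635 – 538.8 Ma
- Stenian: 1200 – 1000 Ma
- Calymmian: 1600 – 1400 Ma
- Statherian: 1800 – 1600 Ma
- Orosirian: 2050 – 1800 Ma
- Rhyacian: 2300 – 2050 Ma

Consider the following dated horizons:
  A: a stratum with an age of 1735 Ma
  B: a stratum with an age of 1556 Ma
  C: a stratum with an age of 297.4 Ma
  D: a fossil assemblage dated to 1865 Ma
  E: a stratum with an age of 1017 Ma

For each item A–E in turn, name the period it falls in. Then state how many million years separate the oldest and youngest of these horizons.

A — Statherian; B — Calymmian; C — Permian; D — Orosirian; E — Stenian; span 1567.6 million years

Match each age against the start–end ranges in the excerpt: A = 1735 Ma → Statherian (1800–1600); B = 1556 Ma → Calymmian (1600–1400); C = 297.4 Ma → Permian (298.9–251.902); D = 1865 Ma → Orosirian (2050–1800); E = 1017 Ma → Stenian (1200–1000).
The largest age is 1865 Ma and the smallest is 297.4 Ma; their difference is 1567.6 Myr.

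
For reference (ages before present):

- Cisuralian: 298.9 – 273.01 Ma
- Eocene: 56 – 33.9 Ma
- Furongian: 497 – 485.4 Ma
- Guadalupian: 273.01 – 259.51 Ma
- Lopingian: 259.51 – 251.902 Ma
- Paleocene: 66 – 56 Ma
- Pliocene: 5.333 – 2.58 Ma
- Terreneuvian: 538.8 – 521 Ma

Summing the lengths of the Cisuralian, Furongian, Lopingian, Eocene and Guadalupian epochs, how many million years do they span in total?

Each duration: Cisuralian = 25.89; Furongian = 11.6; Lopingian = 7.608; Eocene = 22.1; Guadalupian = 13.5.
Sum: 25.89 + 11.6 + 7.608 + 22.1 + 13.5 = 80.698 Myr.

80.698 million years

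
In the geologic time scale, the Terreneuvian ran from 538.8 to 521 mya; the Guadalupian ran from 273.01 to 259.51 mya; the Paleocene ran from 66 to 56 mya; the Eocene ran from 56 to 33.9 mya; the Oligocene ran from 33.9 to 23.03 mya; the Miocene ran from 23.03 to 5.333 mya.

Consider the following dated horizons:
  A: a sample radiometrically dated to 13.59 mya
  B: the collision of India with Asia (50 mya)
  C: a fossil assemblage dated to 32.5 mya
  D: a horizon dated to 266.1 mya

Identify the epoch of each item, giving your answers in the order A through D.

A: 13.59 Ma lies in 23.03–5.333 Ma, so Miocene.
B: 50 Ma lies in 56–33.9 Ma, so Eocene.
C: 32.5 Ma lies in 33.9–23.03 Ma, so Oligocene.
D: 266.1 Ma lies in 273.01–259.51 Ma, so Guadalupian.

A — Miocene; B — Eocene; C — Oligocene; D — Guadalupian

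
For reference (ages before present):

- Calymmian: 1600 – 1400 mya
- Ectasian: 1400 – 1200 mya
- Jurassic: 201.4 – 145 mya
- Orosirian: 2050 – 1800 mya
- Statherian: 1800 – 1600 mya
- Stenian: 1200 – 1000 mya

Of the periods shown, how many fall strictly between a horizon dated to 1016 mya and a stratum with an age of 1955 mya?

1955 Ma sits inside the Orosirian (2050–1800) and 1016 Ma inside the Stenian (1200–1000); neither of those is wholly between the two dates.
The listed periods lying completely between them are Statherian, Calymmian, Ectasian — 3 in all.

3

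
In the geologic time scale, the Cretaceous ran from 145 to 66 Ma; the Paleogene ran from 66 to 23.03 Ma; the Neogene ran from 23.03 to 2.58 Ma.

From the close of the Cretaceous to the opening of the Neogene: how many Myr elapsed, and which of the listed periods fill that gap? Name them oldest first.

42.97 million years; Paleogene

The Cretaceous closes at 66 Ma and the Neogene opens at 23.03 Ma, so the interval is 66 − 23.03 = 42.97 Myr.
A period fits inside if it starts at or after 66 Ma and ends at or before 23.03 Ma; oldest first that gives Paleogene.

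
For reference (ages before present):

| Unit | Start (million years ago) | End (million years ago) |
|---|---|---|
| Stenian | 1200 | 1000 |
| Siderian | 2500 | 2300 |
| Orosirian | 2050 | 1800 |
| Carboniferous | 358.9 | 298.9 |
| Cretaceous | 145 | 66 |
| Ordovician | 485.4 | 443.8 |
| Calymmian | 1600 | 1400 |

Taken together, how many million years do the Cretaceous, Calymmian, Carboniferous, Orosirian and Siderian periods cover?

Duration is start − end for each: (145 − 66) + (1600 − 1400) + (358.9 − 298.9) + (2050 − 1800) + (2500 − 2300).
That is 79 + 200 + 60 + 250 + 200, which totals 789 million years.

789 million years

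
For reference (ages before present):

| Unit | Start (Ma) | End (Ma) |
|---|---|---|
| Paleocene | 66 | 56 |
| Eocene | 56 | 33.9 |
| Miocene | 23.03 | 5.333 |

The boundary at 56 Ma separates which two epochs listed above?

Paleocene and Eocene

The Paleocene ends at 56 Ma and the Eocene begins at 56 Ma, so they share that boundary.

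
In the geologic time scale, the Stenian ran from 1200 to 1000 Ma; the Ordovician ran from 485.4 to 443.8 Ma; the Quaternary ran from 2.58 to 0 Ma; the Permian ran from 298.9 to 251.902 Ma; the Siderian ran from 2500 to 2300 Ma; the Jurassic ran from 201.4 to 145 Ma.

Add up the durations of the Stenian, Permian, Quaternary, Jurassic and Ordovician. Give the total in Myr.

347.578 million years

Duration is start − end for each: (1200 − 1000) + (298.9 − 251.902) + (2.58 − 0) + (201.4 − 145) + (485.4 − 443.8).
That is 200 + 46.998 + 2.58 + 56.4 + 41.6, which totals 347.578 million years.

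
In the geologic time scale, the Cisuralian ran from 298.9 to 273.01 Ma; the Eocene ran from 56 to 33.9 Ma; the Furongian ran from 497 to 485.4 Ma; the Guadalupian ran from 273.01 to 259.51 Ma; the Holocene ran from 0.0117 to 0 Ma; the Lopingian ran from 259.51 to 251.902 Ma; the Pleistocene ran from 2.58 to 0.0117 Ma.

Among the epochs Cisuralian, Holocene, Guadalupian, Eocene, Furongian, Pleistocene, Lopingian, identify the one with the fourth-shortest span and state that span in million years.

Furongian, 11.6 million years

Durations: Cisuralian 25.89; Holocene 0.0117; Guadalupian 13.5; Eocene 22.1; Furongian 11.6; Pleistocene 2.5683; Lopingian 7.608 Myr.
Sorted shortest-first: Holocene (0.0117), Pleistocene (2.5683), Lopingian (7.608), Furongian (11.6), Guadalupian (13.5), Eocene (22.1), Cisuralian (25.89).
The fourth shortest is Furongian at 11.6 Myr.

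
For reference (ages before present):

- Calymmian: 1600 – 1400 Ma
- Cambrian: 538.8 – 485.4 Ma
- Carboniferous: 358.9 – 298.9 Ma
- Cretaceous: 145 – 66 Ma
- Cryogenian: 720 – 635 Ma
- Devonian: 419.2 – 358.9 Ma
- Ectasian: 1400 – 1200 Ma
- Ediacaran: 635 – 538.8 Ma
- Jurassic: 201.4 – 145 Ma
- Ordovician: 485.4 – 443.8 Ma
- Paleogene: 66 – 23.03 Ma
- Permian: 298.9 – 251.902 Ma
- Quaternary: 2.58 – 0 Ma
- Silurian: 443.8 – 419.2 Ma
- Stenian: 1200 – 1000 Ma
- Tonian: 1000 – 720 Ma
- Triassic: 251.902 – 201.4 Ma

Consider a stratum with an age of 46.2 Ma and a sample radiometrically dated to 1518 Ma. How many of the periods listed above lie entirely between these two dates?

14

1518 Ma sits inside the Calymmian (1600–1400) and 46.2 Ma inside the Paleogene (66–23.03); neither of those is wholly between the two dates.
The listed periods lying completely between them are Ectasian, Stenian, Tonian, Cryogenian, Ediacaran, Cambrian, Ordovician, Silurian, Devonian, Carboniferous, Permian, Triassic, Jurassic, Cretaceous — 14 in all.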